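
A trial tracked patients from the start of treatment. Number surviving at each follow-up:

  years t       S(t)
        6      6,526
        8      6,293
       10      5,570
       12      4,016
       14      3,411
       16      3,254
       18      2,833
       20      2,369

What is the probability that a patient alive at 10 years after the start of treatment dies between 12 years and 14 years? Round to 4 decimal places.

0.1086

This is the probability of reaching 12 but not 14, conditional on being alive at 10: (S(12) − S(14)) / S(10).
= (4,016 − 3,411) / 5,570 = 605 / 5,570 = 0.108618.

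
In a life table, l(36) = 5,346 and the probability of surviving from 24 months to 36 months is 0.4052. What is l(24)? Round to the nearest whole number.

l(24) = l(36) / p = 5,346 / 0.4052 = 13193.

13193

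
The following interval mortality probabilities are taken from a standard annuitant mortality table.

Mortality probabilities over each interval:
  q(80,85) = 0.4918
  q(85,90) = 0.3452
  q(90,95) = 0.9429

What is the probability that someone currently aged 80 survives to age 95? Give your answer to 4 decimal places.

0.0190

Chaining the interval survival probabilities: (1 − 0.4918) × (1 − 0.3452) × (1 − 0.9429).
= 0.5082 × 0.6548 × 0.0571 = 0.019001.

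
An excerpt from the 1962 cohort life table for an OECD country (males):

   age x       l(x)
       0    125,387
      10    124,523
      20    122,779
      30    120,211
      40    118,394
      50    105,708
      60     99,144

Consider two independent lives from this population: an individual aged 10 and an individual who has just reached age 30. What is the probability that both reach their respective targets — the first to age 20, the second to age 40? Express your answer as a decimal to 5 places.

p₁ = l(20)/l(10) = 122,779/124,523 = 0.985995; p₂ = l(40)/l(30) = 118,394/120,211 = 0.984885.
P(both) = p₁ × p₂ = 0.985995 × 0.984885 = 0.971092.

0.97109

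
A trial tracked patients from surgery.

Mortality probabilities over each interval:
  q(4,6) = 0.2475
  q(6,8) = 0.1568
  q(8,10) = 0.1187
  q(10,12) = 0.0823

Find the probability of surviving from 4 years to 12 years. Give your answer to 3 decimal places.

Chaining the interval survival probabilities: (1 − 0.2475) × (1 − 0.1568) × (1 − 0.1187) × (1 − 0.0823).
= 0.7525 × 0.8432 × 0.8813 × 0.9177 = 0.513170.

0.513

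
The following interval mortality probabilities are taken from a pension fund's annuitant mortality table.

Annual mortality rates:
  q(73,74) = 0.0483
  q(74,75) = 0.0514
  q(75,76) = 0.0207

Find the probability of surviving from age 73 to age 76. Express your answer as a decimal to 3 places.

Chaining the interval survival probabilities: (1 − 0.0483) × (1 − 0.0514) × (1 − 0.0207).
= 0.9517 × 0.9486 × 0.9793 = 0.884095.

0.884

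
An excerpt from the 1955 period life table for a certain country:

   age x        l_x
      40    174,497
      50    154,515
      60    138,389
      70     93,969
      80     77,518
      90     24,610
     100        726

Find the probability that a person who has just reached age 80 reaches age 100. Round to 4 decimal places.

0.0094

The conditional survival probability is l_100/l_80 = 726/77,518 = 0.009366.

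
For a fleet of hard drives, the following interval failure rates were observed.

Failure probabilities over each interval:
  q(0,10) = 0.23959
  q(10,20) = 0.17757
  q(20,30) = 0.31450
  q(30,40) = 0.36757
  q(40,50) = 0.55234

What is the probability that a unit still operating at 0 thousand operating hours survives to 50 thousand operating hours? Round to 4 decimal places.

Survival from 0 to 50 is the product of surviving each interval: (1 − 0.23959) × (1 − 0.17757) × (1 − 0.31450) × (1 − 0.36757) × (1 − 0.55234).
= 0.76041 × 0.82243 × 0.68550 × 0.63243 × 0.44766 = 0.121371.

0.1214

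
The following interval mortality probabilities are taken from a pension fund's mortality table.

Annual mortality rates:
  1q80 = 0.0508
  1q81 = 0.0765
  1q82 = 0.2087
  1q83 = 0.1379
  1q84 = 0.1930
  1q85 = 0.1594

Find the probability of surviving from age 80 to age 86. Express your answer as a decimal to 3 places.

Chaining the interval survival probabilities: (1 − 0.0508) × (1 − 0.0765) × (1 − 0.2087) × (1 − 0.1379) × (1 − 0.1930) × (1 − 0.1594).
= 0.9492 × 0.9235 × 0.7913 × 0.8621 × 0.8070 × 0.8406 = 0.405655.

0.406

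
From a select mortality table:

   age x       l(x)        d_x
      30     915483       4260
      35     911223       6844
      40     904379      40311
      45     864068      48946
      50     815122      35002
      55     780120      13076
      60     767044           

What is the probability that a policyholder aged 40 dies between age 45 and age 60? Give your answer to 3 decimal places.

0.107

This is the probability of reaching 45 but not 60, conditional on being alive at 40: (l(45) − l(60)) / l(40).
= (864068 − 767044) / 904379 = 97024 / 904379 = 0.107282.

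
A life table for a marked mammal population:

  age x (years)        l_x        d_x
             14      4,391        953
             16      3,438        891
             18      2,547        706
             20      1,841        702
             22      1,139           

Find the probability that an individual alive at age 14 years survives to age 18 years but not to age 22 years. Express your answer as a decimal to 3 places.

0.321

This is the probability of reaching 18 but not 22, conditional on being alive at 14: (l_18 − l_22) / l_14.
= (2,547 − 1,139) / 4,391 = 1,408 / 4,391 = 0.320656.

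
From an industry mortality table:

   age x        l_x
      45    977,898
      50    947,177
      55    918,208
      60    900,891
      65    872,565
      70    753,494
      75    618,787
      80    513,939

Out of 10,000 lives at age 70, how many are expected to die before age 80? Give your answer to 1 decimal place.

3179.3

The relevant probability is 1 − 513,939/753,494 = 0.317926.
Expected number = 10,000 × 0.317926 = 3179.3.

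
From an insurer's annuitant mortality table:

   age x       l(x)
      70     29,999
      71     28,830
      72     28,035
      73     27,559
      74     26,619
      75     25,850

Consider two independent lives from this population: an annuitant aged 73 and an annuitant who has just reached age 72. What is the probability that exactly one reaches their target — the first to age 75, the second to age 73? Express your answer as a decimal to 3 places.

p₁ = l(75)/l(73) = 25,850/27,559 = 0.937988; p₂ = l(73)/l(72) = 27,559/28,035 = 0.983021.
P(exactly one) = p₁(1−p₂) + (1−p₁)p₂ = 0.015926 + 0.060959 = 0.076885.

0.077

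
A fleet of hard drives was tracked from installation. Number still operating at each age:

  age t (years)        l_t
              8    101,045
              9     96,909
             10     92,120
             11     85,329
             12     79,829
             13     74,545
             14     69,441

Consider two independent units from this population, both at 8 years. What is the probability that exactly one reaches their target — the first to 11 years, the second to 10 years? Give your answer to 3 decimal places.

p₁ = l_11/l_8 = 85,329/101,045 = 0.844465; p₂ = l_10/l_8 = 92,120/101,045 = 0.911673.
P(exactly one) = p₁(1−p₂) + (1−p₁)p₂ = 0.074589 + 0.141797 = 0.216386.

0.216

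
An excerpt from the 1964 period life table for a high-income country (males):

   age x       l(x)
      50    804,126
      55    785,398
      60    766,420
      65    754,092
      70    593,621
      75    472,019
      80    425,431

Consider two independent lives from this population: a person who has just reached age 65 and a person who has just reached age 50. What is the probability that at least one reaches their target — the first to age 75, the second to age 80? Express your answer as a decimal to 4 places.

0.8238

p₁ = l(75)/l(65) = 472,019/754,092 = 0.625944; p₂ = l(80)/l(50) = 425,431/804,126 = 0.529060.
P(at least one) = 1 − (1−p₁)(1−p₂) = 1 − 0.374056 × 0.470940 = 0.823842.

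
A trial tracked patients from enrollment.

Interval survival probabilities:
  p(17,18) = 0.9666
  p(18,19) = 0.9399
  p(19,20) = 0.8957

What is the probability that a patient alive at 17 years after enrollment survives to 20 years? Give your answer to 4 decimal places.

0.8138

Survival from 17 to 20 is the product of surviving each interval: 0.9666 × 0.9399 × 0.8957.
= 0.813750.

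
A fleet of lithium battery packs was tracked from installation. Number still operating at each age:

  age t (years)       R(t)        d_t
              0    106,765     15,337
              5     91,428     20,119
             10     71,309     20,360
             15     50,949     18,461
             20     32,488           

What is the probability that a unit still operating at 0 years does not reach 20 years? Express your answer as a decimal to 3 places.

0.696

P(fail before 20 | operational at 0) = 1 − R(20)/R(0) = 1 − 32,488/106,765 = (74,277)/106,765 = 0.695706.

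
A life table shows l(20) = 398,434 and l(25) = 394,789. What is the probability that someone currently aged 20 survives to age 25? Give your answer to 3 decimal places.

0.991

The conditional survival probability is l(25)/l(20) = 394,789/398,434 = 0.990852.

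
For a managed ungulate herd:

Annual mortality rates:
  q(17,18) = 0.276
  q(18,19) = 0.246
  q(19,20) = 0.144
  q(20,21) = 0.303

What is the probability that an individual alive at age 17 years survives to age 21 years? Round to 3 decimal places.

0.326

The overall survival probability is (1 − 0.276) × (1 − 0.246) × (1 − 0.144) × (1 − 0.303).
= 0.724 × 0.754 × 0.856 × 0.697 = 0.325699.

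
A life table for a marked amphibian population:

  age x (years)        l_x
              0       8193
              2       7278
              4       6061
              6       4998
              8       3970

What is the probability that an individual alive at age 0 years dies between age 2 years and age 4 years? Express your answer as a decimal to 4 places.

This is the probability of reaching 2 but not 4, conditional on being alive at 0: (l_2 − l_4) / l_0.
= (7278 − 6061) / 8193 = 1217 / 8193 = 0.148541.

0.1485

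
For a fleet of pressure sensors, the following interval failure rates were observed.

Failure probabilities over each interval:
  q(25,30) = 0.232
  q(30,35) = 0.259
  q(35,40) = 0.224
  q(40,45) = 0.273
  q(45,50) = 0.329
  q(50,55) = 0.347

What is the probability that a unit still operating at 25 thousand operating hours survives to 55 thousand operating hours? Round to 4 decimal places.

Chaining the interval survival probabilities: (1 − 0.232) × (1 − 0.259) × (1 − 0.224) × (1 − 0.273) × (1 − 0.329) × (1 − 0.347).
= 0.768 × 0.741 × 0.776 × 0.727 × 0.671 × 0.653 = 0.140673.

0.1407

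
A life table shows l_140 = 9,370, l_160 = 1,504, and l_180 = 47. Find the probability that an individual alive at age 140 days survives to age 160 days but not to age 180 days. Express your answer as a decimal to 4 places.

0.1555

This is the probability of reaching 160 but not 180, conditional on being alive at 140: (l_160 − l_180) / l_140.
= (1,504 − 47) / 9,370 = 1,457 / 9,370 = 0.155496.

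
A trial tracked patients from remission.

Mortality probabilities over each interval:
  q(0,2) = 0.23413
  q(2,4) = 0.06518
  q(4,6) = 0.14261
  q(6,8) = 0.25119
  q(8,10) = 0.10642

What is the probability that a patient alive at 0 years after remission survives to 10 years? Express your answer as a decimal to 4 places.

Chaining the interval survival probabilities: (1 − 0.23413) × (1 − 0.06518) × (1 − 0.14261) × (1 − 0.25119) × (1 − 0.10642).
= 0.76587 × 0.93482 × 0.85739 × 0.74881 × 0.89358 = 0.410740.

0.4107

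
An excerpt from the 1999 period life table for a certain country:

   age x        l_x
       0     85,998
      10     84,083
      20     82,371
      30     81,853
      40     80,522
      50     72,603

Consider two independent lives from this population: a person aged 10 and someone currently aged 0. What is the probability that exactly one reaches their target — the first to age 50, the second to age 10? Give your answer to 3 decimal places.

p₁ = l_50/l_10 = 72,603/84,083 = 0.863468; p₂ = l_10/l_0 = 84,083/85,998 = 0.977732.
P(exactly one) = p₁(1−p₂) + (1−p₁)p₂ = 0.019228 + 0.133492 = 0.152719.

0.153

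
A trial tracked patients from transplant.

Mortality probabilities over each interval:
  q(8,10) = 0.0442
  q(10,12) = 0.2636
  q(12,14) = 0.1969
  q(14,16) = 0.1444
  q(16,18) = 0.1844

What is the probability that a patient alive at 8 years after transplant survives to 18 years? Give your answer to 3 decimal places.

0.394

Chaining the interval survival probabilities: (1 − 0.0442) × (1 − 0.2636) × (1 − 0.1969) × (1 − 0.1444) × (1 − 0.1844).
= 0.9558 × 0.7364 × 0.8031 × 0.8556 × 0.8156 = 0.394456.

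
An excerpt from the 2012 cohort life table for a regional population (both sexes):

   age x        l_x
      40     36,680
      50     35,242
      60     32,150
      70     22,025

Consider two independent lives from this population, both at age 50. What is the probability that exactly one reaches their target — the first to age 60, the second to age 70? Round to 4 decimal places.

p₁ = l_60/l_50 = 32,150/35,242 = 0.912264; p₂ = l_70/l_50 = 22,025/35,242 = 0.624965.
P(exactly one) = p₁(1−p₂) + (1−p₁)p₂ = 0.342131 + 0.054832 = 0.396963.

0.3970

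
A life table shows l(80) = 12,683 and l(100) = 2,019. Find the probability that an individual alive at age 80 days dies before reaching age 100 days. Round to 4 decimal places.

P(die before 100 | alive at 80) = 1 − l(100)/l(80) = 1 − 2,019/12,683 = (10,664)/12,683 = 0.840811.

0.8408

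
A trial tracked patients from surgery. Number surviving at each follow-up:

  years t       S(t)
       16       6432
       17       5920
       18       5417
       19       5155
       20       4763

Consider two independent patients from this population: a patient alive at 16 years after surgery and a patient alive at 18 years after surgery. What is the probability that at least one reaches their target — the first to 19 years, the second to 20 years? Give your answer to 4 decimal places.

p₁ = S(19)/S(16) = 5155/6432 = 0.801461; p₂ = S(20)/S(18) = 4763/5417 = 0.879269.
P(at least one) = 1 − (1−p₁)(1−p₂) = 1 − 0.198539 × 0.120731 = 0.976030.

0.9760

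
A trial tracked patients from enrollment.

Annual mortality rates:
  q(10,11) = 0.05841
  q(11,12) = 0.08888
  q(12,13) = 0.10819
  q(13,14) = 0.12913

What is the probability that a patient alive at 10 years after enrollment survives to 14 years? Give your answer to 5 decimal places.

0.66629

The overall survival probability is (1 − 0.05841) × (1 − 0.08888) × (1 − 0.10819) × (1 − 0.12913).
= 0.94159 × 0.91112 × 0.89181 × 0.87087 = 0.666290.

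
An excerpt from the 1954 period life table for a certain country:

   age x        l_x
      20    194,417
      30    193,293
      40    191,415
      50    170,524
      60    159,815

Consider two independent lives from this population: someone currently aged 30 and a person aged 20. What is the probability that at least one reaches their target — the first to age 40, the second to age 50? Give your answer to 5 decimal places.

0.99881

p₁ = l_40/l_30 = 191,415/193,293 = 0.990284; p₂ = l_50/l_20 = 170,524/194,417 = 0.877104.
P(at least one) = 1 − (1−p₁)(1−p₂) = 1 − 0.009716 × 0.122896 = 0.998806.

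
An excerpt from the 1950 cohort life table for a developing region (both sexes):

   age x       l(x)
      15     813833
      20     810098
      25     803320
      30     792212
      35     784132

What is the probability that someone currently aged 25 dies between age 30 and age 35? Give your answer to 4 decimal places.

0.0101

This is the probability of reaching 30 but not 35, conditional on being alive at 25: (l(30) − l(35)) / l(25).
= (792212 − 784132) / 803320 = 8080 / 803320 = 0.010058.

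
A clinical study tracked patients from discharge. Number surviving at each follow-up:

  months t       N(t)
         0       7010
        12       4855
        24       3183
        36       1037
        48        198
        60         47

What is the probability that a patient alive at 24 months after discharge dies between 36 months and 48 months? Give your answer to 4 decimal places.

0.2636

This is the probability of reaching 36 but not 48, conditional on being alive at 24: (N(36) − N(48)) / N(24).
= (1037 − 198) / 3183 = 839 / 3183 = 0.263588.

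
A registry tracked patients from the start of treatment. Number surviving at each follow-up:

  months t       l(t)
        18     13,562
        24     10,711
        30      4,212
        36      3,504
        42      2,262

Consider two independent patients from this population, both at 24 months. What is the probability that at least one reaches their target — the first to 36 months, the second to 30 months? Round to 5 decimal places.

0.59174

p₁ = l(36)/l(24) = 3,504/10,711 = 0.327140; p₂ = l(30)/l(24) = 4,212/10,711 = 0.393241.
P(at least one) = 1 − (1−p₁)(1−p₂) = 1 − 0.672860 × 0.606759 = 0.591736.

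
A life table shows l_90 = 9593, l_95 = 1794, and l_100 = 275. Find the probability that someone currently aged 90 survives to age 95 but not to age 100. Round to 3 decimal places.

This is the probability of reaching 95 but not 100, conditional on being alive at 90: (l_95 − l_100) / l_90.
= (1794 − 275) / 9593 = 1519 / 9593 = 0.158345.

0.158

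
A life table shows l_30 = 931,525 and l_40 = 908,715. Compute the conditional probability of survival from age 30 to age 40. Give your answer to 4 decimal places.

The conditional survival probability is l_40/l_30 = 908,715/931,525 = 0.975513.

0.9755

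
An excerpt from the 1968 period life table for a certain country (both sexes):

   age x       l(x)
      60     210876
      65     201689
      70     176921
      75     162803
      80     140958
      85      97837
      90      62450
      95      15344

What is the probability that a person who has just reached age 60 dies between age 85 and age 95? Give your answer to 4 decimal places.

0.3912

This is the probability of reaching 85 but not 95, conditional on being alive at 60: (l(85) − l(95)) / l(60).
= (97837 − 15344) / 210876 = 82493 / 210876 = 0.391192.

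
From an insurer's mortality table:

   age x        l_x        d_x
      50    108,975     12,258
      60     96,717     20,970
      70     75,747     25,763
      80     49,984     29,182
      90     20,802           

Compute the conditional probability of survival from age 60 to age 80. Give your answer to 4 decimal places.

0.5168

We want 20p60 = l_80/l_60.
The conditional survival probability is l_80/l_60 = 49,984/96,717 = 0.516807.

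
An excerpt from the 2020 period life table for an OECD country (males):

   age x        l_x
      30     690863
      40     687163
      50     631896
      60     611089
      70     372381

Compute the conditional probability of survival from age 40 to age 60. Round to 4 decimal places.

0.8893

The conditional survival probability is l_60/l_40 = 611089/687163 = 0.889293.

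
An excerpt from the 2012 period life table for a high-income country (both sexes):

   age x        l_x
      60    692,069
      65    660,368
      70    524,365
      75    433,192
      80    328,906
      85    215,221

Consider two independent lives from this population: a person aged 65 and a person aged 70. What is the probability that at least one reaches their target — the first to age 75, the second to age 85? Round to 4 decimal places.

p₁ = l_75/l_65 = 433,192/660,368 = 0.655986; p₂ = l_85/l_70 = 215,221/524,365 = 0.410441.
P(at least one) = 1 − (1−p₁)(1−p₂) = 1 − 0.344014 × 0.589559 = 0.797183.

0.7972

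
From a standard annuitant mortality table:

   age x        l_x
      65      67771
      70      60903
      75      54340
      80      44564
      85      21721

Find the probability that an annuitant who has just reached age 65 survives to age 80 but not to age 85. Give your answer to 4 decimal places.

0.3371

This is the probability of reaching 80 but not 85, conditional on being alive at 65: (l_80 − l_85) / l_65.
= (44564 − 21721) / 67771 = 22843 / 67771 = 0.337062.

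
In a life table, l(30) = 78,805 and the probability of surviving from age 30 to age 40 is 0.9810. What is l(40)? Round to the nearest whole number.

l(40) = l(30) × p = 78,805 × 0.9810 = 77308.

77308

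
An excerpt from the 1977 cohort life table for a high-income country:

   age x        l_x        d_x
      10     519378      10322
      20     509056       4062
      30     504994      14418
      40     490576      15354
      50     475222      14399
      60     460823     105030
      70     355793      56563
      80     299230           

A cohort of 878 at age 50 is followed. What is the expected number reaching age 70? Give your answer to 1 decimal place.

The relevant probability is 355793/475222 = 0.748688.
Expected number = 878 × 0.748688 = 657.3.

657.3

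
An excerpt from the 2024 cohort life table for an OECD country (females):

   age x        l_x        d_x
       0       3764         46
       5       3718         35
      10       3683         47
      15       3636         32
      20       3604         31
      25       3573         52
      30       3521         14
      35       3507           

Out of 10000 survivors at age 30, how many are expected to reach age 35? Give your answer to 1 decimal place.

The relevant probability is 3507/3521 = 0.996024.
Expected number = 10000 × 0.996024 = 9960.2.

9960.2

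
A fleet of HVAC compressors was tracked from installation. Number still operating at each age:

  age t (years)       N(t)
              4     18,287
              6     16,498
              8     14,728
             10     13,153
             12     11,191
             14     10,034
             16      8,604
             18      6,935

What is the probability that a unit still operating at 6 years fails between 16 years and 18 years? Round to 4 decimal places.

This is the probability of reaching 16 but not 18, conditional on being operational at 6: (N(16) − N(18)) / N(6).
= (8,604 − 6,935) / 16,498 = 1,669 / 16,498 = 0.101164.

0.1012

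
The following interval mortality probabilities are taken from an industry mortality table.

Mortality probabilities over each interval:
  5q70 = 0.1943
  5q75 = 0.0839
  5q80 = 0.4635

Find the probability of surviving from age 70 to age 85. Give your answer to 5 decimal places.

The overall survival probability is (1 − 0.1943) × (1 − 0.0839) × (1 − 0.4635).
= 0.8057 × 0.9161 × 0.5365 = 0.395992.

0.39599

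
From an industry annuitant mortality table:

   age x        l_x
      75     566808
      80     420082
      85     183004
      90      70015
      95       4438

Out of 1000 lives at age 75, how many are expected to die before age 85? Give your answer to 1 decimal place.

The relevant probability is 1 − 183004/566808 = 0.677132.
Expected number = 1000 × 0.677132 = 677.1.

677.1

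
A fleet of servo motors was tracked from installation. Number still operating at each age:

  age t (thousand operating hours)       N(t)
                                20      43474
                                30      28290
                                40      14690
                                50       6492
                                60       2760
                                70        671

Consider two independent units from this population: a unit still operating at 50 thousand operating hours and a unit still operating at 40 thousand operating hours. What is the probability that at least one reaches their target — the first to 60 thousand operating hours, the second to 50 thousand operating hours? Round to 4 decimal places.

0.6792

p₁ = N(60)/N(50) = 2760/6492 = 0.425139; p₂ = N(50)/N(40) = 6492/14690 = 0.441933.
P(at least one) = 1 − (1−p₁)(1−p₂) = 1 − 0.574861 × 0.558067 = 0.679189.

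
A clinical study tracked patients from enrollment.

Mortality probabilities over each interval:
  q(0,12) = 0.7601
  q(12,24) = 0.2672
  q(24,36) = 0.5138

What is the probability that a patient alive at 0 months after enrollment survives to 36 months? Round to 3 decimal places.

0.085

The overall survival probability is (1 − 0.7601) × (1 − 0.2672) × (1 − 0.5138).
= 0.2399 × 0.7328 × 0.4862 = 0.085473.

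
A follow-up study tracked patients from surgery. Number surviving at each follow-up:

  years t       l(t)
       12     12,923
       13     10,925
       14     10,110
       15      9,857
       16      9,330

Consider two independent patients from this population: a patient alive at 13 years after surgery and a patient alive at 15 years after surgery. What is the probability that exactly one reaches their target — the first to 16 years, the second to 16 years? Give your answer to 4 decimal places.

0.1838

p₁ = l(16)/l(13) = 9,330/10,925 = 0.854005; p₂ = l(16)/l(15) = 9,330/9,857 = 0.946535.
P(exactly one) = p₁(1−p₂) + (1−p₁)p₂ = 0.045659 + 0.138189 = 0.183849.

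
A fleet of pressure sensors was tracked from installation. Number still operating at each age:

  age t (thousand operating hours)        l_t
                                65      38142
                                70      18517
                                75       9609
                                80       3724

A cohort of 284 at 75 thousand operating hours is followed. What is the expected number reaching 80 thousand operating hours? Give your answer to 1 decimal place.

110.1

The relevant probability is 3724/9609 = 0.387553.
Expected number = 284 × 0.387553 = 110.1.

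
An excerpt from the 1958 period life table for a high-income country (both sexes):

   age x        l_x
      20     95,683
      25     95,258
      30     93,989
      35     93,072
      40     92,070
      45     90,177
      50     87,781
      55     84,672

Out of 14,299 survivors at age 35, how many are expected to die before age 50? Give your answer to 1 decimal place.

812.9

The relevant probability is 1 − 87,781/93,072 = 0.056848.
Expected number = 14,299 × 0.056848 = 812.9.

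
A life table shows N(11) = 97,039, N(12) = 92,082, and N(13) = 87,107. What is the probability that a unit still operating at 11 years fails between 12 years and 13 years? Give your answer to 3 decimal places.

0.051

This is the probability of reaching 12 but not 13, conditional on being operational at 11: (N(12) − N(13)) / N(11).
= (92,082 − 87,107) / 97,039 = 4,975 / 97,039 = 0.051268.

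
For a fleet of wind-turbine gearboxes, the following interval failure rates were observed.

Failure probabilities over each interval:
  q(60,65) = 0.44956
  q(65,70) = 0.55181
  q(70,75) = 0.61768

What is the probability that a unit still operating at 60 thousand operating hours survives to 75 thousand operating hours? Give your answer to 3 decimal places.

Chaining the interval survival probabilities: (1 − 0.44956) × (1 − 0.55181) × (1 − 0.61768).
= 0.55044 × 0.44819 × 0.38232 = 0.094319.

0.094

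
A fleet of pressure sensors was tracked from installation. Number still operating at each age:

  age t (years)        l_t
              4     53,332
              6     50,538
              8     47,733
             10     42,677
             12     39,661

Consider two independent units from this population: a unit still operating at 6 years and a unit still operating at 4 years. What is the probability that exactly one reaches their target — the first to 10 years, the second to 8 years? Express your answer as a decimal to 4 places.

0.2279

p₁ = l_10/l_6 = 42,677/50,538 = 0.844454; p₂ = l_8/l_4 = 47,733/53,332 = 0.895016.
P(exactly one) = p₁(1−p₂) + (1−p₁)p₂ = 0.088654 + 0.139216 = 0.227870.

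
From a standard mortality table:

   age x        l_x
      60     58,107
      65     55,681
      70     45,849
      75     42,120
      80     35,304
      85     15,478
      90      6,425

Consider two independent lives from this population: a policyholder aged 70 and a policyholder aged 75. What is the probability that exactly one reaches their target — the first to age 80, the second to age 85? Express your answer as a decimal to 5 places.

p₁ = l_80/l_70 = 35,304/45,849 = 0.770006; p₂ = l_85/l_75 = 15,478/42,120 = 0.367474.
P(exactly one) = p₁(1−p₂) + (1−p₁)p₂ = 0.487049 + 0.084517 = 0.571566.

0.57157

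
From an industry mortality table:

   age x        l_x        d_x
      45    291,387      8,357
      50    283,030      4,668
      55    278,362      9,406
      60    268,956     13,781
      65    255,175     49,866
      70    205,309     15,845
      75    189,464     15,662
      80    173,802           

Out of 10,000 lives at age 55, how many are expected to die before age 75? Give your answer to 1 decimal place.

The relevant probability is 1 − 189,464/278,362 = 0.319361.
Expected number = 10,000 × 0.319361 = 3193.6.

3193.6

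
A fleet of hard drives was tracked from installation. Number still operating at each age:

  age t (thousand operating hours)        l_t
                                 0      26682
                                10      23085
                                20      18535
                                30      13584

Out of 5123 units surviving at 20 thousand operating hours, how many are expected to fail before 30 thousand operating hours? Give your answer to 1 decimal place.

The relevant probability is 1 − 13584/18535 = 0.267116.
Expected number = 5123 × 0.267116 = 1368.4.

1368.4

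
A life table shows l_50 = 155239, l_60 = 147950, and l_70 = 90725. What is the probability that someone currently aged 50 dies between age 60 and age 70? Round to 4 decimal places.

0.3686

We want 10|10q50 = (l_60 − l_70)/l_50.
This is the probability of reaching 60 but not 70, conditional on being alive at 50: (l_60 − l_70) / l_50.
= (147950 − 90725) / 155239 = 57225 / 155239 = 0.368625.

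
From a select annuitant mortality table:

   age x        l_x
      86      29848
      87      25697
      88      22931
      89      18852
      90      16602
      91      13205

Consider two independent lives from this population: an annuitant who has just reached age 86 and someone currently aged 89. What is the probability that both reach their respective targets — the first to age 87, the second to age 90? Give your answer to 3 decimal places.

p₁ = l_87/l_86 = 25697/29848 = 0.860929; p₂ = l_90/l_89 = 16602/18852 = 0.880649.
P(both) = p₁ × p₂ = 0.860929 × 0.880649 = 0.758176.

0.758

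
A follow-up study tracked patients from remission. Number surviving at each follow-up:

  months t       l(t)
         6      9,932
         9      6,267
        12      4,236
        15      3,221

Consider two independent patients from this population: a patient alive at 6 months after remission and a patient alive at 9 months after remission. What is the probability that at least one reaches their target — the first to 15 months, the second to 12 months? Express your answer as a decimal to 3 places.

p₁ = l(15)/l(6) = 3,221/9,932 = 0.324305; p₂ = l(12)/l(9) = 4,236/6,267 = 0.675921.
P(at least one) = 1 − (1−p₁)(1−p₂) = 1 − 0.675695 × 0.324079 = 0.781021.

0.781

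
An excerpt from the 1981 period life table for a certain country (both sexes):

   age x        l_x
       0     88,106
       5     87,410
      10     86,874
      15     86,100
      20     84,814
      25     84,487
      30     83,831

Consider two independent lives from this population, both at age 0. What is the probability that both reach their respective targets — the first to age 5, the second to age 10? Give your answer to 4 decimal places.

p₁ = l_5/l_0 = 87,410/88,106 = 0.992100; p₂ = l_10/l_0 = 86,874/88,106 = 0.986017.
P(both) = p₁ × p₂ = 0.992100 × 0.986017 = 0.978227.

0.9782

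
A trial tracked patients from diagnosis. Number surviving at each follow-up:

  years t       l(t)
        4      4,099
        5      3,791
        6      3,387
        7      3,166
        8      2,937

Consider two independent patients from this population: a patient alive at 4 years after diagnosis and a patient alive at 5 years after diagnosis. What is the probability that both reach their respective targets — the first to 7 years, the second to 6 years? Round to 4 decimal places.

0.6901

p₁ = l(7)/l(4) = 3,166/4,099 = 0.772384; p₂ = l(6)/l(5) = 3,387/3,791 = 0.893432.
P(both) = p₁ × p₂ = 0.772384 × 0.893432 = 0.690073.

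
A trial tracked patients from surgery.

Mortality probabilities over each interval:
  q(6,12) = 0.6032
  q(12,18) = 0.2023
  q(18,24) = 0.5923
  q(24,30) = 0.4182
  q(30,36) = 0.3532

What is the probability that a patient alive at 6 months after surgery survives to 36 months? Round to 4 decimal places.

Survival from 6 to 36 is the product of surviving each interval: (1 − 0.6032) × (1 − 0.2023) × (1 − 0.5923) × (1 − 0.4182) × (1 − 0.3532).
= 0.3968 × 0.7977 × 0.4077 × 0.5818 × 0.6468 = 0.048562.

0.0486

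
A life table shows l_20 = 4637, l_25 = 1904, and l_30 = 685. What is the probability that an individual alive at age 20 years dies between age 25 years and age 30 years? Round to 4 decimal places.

0.2629

This is the probability of reaching 25 but not 30, conditional on being alive at 20: (l_25 − l_30) / l_20.
= (1904 − 685) / 4637 = 1219 / 4637 = 0.262885.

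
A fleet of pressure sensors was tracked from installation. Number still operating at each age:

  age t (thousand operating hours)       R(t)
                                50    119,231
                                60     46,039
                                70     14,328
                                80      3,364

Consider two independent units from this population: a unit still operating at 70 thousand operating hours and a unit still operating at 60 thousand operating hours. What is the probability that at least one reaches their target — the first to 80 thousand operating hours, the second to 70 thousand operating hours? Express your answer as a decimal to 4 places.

0.4729

p₁ = R(80)/R(70) = 3,364/14,328 = 0.234785; p₂ = R(70)/R(60) = 14,328/46,039 = 0.311214.
P(at least one) = 1 − (1−p₁)(1−p₂) = 1 − 0.765215 × 0.688786 = 0.472931.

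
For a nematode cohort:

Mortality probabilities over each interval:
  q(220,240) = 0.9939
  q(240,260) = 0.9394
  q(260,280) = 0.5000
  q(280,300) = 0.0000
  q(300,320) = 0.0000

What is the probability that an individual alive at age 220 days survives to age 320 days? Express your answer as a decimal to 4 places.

Survival from 220 to 320 is the product of surviving each interval: (1 − 0.9939) × (1 − 0.9394) × (1 − 0.5000) × (1 − 0.0000) × (1 − 0.0000).
= 0.0061 × 0.0606 × 0.5000 × 1.0000 × 1.0000 = 0.000185.

0.0002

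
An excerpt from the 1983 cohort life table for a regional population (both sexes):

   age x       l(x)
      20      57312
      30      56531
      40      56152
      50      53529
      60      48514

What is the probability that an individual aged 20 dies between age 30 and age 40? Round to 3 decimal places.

This is the probability of reaching 30 but not 40, conditional on being alive at 20: (l(30) − l(40)) / l(20).
= (56531 − 56152) / 57312 = 379 / 57312 = 0.006613.

0.007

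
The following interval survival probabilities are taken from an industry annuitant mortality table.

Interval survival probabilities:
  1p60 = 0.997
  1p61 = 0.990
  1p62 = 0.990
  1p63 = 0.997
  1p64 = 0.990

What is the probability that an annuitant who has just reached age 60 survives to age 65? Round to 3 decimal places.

Chaining the interval survival probabilities: 0.997 × 0.990 × 0.990 × 0.997 × 0.990.
= 0.964486.

0.964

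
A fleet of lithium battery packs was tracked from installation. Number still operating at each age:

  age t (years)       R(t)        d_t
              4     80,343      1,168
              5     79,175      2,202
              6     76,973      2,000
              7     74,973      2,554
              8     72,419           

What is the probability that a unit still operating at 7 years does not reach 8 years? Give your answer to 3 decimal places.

P(fail before 8 | operational at 7) = 1 − R(8)/R(7) = 1 − 72,419/74,973 = (2,554)/74,973 = 0.034066.

0.034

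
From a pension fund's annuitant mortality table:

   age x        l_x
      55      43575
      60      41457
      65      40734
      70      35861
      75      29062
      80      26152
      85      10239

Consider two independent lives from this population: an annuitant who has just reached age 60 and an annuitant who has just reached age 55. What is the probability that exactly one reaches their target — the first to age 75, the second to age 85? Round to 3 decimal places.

0.607

p₁ = l_75/l_60 = 29062/41457 = 0.701016; p₂ = l_85/l_55 = 10239/43575 = 0.234974.
P(exactly one) = p₁(1−p₂) + (1−p₁)p₂ = 0.536295 + 0.070253 = 0.606549.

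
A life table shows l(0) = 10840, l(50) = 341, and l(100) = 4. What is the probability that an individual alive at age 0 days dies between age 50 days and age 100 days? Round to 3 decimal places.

0.031

This is the probability of reaching 50 but not 100, conditional on being alive at 0: (l(50) − l(100)) / l(0).
= (341 − 4) / 10840 = 337 / 10840 = 0.031089.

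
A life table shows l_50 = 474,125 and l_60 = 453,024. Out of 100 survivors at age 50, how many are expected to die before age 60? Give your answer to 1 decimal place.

The relevant probability is 1 − 453,024/474,125 = 0.044505.
Expected number = 100 × 0.044505 = 4.5.

4.5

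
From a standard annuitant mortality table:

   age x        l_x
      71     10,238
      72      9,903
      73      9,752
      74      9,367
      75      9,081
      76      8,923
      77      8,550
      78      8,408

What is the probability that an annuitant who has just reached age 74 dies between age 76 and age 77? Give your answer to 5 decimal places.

This is the probability of reaching 76 but not 77, conditional on being alive at 74: (l_76 − l_77) / l_74.
= (8,923 − 8,550) / 9,367 = 373 / 9,367 = 0.039821.

0.03982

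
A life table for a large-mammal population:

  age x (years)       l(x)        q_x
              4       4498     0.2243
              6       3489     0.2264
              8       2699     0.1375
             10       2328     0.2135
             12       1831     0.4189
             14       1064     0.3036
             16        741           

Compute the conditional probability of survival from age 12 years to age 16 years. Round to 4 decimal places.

The conditional survival probability is l(16)/l(12) = 741/1831 = 0.404697.

0.4047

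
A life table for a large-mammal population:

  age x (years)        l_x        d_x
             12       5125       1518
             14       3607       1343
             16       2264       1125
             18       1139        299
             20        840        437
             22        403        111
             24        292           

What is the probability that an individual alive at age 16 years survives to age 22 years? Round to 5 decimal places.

0.17800

The conditional survival probability is l_22/l_16 = 403/2264 = 0.178004.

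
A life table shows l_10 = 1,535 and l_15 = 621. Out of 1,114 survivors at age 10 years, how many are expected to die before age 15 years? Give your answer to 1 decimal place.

The relevant probability is 1 − 621/1,535 = 0.595440.
Expected number = 1,114 × 0.595440 = 663.3.

663.3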